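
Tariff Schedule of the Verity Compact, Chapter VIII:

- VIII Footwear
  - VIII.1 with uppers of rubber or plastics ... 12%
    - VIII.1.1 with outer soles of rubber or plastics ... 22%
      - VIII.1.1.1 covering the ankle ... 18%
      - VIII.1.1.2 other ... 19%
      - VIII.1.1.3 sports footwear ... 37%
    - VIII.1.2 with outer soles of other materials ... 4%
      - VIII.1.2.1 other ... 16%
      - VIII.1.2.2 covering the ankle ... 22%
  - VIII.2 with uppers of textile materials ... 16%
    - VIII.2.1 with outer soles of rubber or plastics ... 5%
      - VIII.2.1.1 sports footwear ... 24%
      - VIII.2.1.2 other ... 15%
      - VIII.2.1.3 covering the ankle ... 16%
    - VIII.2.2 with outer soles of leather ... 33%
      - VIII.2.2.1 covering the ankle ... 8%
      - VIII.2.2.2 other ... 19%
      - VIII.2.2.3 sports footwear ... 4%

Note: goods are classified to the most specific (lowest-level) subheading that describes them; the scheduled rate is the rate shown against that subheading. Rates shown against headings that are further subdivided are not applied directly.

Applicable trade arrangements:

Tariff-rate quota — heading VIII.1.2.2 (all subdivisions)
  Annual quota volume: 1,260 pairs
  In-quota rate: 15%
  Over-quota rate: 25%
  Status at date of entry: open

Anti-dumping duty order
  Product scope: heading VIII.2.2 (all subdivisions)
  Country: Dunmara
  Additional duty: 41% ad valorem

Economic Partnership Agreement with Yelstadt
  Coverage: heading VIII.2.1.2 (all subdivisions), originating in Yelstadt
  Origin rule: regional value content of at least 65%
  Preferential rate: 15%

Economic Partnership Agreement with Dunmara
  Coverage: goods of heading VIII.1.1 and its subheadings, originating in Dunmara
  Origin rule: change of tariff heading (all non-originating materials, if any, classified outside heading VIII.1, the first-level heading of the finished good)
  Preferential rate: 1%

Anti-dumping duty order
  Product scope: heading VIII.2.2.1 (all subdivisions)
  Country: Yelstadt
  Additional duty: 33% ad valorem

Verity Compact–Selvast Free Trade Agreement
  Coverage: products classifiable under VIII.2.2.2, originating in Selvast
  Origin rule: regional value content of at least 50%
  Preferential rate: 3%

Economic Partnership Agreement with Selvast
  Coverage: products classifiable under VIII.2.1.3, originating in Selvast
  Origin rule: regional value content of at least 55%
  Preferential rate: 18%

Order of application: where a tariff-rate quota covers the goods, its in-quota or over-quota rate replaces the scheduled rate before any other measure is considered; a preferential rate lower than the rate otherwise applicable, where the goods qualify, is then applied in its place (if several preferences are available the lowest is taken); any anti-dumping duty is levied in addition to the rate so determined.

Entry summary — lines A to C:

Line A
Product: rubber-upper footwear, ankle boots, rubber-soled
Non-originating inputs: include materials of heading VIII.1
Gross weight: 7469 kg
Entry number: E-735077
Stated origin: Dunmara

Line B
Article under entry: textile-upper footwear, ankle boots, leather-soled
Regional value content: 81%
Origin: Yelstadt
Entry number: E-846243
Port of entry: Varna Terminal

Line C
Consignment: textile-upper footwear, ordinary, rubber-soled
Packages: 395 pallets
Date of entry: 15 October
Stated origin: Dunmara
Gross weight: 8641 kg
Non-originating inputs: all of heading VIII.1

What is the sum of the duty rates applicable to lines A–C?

Line A: rubber-upper → VIII.1; rubber-soled → VIII.1.1; ankle boots → VIII.1.1.1. Scheduled 18%. Dunmara agreement on VIII.1.1: CTH not met. → 18%.
Line B: textile-upper → VIII.2; leather-soled → VIII.2.2; ankle boots → VIII.2.2.1. Scheduled 8%. Yelstadt agreement on VIII.2.1.2: VIII.2.2.1 not covered; anti-dumping (Yelstadt, VIII.2.2.1): +33%; total 8% + 33% = 41%. → 41%.
Line C: textile-upper → VIII.2; rubber-soled → VIII.2.1; ordinary → VIII.2.1.2. Scheduled 15%. Dunmara agreement on VIII.1.1: VIII.2.1.2 not covered. → 15%.
Sum: 18% + 41% + 15% = 74%.

74%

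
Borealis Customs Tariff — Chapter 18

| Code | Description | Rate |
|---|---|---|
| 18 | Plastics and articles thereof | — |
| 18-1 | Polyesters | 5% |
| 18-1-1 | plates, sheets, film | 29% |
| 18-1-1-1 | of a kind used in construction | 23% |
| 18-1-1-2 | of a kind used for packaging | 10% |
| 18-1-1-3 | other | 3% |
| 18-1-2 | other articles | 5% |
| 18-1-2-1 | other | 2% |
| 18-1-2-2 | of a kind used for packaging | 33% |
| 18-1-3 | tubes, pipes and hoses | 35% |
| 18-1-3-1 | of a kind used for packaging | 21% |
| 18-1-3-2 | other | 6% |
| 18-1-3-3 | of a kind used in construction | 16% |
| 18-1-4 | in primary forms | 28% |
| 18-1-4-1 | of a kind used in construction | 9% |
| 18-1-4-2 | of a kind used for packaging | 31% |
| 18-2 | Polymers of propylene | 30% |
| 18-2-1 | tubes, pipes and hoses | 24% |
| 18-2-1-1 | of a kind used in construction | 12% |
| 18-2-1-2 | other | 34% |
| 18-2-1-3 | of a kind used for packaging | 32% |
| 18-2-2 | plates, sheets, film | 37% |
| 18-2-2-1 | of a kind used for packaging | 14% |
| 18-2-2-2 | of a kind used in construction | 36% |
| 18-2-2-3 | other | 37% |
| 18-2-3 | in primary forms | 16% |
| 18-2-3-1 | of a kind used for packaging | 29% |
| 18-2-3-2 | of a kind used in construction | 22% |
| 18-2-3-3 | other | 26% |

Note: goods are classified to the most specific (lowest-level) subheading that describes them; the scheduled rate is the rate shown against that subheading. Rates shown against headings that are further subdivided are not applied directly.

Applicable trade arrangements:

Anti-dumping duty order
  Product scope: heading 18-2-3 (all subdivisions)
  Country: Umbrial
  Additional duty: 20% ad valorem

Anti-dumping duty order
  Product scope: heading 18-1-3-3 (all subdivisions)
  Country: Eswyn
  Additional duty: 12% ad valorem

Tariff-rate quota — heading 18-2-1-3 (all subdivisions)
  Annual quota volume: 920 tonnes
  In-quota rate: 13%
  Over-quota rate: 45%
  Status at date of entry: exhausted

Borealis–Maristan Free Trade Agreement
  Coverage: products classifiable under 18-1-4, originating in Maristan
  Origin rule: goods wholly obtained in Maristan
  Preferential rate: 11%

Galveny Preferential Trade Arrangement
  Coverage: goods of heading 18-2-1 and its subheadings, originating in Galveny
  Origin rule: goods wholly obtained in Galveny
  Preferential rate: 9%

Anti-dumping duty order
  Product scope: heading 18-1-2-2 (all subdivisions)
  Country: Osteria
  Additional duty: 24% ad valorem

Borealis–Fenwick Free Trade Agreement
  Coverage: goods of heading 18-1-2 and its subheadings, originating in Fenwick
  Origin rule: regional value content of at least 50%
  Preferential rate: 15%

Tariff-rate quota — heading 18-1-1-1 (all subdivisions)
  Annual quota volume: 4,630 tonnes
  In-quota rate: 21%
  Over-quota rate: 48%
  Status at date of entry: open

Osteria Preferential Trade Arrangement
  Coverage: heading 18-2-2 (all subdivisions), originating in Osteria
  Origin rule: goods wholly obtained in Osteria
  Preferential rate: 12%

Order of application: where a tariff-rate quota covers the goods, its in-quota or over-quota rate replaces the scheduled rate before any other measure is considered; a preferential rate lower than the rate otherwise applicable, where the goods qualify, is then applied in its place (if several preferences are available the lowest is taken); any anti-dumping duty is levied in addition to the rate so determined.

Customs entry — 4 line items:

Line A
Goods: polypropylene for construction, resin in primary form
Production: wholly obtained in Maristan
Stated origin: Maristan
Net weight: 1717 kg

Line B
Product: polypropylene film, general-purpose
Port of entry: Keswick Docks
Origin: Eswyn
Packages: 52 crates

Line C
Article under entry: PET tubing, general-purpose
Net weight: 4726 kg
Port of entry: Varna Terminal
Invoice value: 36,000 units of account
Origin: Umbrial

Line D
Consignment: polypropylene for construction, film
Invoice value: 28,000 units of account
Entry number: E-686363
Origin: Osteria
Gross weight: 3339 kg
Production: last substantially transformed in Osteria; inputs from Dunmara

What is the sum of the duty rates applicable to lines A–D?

Line A: polypropylene → 18-2; resin in primary form → 18-2-3; for construction → 18-2-3-2. Scheduled 22%. Maristan agreement on 18-1-4: 18-2-3-2 not covered. → 22%.
Line B: polypropylene → 18-2; film → 18-2-2; general-purpose → 18-2-2-3. Scheduled 37%. No special measure applies. → 37%.
Line C: PET → 18-1; tubing → 18-1-3; general-purpose → 18-1-3-2. Scheduled 6%. No special measure applies. → 6%.
Line D: polypropylene → 18-2; film → 18-2-2; for construction → 18-2-2-2. Scheduled 36%. Osteria agreement on 18-2-2: not wholly obtained. → 36%.
Sum: 22% + 37% + 6% + 36% = 101%.

101%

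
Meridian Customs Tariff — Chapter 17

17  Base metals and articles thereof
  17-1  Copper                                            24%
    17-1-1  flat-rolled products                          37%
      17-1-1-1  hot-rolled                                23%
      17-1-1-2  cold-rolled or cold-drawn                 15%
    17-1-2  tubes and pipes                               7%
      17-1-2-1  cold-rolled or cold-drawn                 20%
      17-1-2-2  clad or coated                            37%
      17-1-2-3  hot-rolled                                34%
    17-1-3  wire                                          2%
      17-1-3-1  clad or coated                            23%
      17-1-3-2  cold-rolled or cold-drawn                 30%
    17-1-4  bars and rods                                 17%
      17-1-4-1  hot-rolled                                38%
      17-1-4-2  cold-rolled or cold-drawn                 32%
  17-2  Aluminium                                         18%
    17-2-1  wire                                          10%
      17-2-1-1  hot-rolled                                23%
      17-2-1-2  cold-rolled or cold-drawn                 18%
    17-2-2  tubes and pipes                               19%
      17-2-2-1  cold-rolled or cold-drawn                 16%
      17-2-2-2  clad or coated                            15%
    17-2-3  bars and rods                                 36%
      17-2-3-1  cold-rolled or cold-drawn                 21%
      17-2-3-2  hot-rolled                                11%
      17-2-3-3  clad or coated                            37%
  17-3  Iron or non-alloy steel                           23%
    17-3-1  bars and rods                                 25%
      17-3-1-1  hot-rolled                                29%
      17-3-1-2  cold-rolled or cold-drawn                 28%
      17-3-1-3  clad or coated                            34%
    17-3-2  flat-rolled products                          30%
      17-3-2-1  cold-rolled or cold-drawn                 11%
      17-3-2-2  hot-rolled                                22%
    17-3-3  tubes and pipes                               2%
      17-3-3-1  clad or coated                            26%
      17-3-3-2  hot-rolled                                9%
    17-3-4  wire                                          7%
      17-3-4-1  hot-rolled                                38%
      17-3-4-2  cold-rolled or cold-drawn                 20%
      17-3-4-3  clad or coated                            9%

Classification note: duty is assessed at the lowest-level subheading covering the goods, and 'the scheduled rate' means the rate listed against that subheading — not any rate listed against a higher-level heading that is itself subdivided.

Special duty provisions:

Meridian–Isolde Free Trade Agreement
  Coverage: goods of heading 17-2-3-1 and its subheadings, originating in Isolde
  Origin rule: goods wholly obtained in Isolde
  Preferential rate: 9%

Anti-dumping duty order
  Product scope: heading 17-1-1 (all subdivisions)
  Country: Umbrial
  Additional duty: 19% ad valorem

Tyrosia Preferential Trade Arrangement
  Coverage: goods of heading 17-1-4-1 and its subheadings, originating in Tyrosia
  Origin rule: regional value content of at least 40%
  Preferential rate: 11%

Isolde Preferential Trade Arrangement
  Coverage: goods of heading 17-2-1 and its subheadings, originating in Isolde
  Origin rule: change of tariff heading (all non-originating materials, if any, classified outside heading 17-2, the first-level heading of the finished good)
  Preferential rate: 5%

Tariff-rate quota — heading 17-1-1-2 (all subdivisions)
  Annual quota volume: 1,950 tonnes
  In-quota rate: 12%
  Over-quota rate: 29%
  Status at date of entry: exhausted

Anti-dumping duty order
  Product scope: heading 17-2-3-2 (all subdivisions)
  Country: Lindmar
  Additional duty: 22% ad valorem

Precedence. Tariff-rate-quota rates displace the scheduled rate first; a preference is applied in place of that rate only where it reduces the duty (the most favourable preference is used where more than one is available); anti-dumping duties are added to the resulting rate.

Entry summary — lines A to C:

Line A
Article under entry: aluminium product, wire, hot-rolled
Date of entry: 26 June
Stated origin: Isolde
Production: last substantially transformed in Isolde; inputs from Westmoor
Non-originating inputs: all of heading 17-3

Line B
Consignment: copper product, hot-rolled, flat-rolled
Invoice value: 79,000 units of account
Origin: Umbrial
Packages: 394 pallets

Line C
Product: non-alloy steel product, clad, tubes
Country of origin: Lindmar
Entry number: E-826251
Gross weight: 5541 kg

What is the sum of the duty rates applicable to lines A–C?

73%

Line A: aluminium → 17-2; wire → 17-2-1; hot-rolled → 17-2-1-1. Scheduled 23%. Isolde agreement on 17-2-3-1: 17-2-1-1 not covered; Isolde agreement on 17-2-1: CTH met → 5% available; preferential 5%. → 5%.
Line B: copper → 17-1; flat-rolled → 17-1-1; hot-rolled → 17-1-1-1. Scheduled 23%. anti-dumping (Umbrial, 17-1-1): +19%; total 23% + 19% = 42%. → 42%.
Line C: non-alloy steel → 17-3; tubes → 17-3-3; clad → 17-3-3-1. Scheduled 26%. No special measure applies. → 26%.
Sum: 5% + 42% + 26% = 73%.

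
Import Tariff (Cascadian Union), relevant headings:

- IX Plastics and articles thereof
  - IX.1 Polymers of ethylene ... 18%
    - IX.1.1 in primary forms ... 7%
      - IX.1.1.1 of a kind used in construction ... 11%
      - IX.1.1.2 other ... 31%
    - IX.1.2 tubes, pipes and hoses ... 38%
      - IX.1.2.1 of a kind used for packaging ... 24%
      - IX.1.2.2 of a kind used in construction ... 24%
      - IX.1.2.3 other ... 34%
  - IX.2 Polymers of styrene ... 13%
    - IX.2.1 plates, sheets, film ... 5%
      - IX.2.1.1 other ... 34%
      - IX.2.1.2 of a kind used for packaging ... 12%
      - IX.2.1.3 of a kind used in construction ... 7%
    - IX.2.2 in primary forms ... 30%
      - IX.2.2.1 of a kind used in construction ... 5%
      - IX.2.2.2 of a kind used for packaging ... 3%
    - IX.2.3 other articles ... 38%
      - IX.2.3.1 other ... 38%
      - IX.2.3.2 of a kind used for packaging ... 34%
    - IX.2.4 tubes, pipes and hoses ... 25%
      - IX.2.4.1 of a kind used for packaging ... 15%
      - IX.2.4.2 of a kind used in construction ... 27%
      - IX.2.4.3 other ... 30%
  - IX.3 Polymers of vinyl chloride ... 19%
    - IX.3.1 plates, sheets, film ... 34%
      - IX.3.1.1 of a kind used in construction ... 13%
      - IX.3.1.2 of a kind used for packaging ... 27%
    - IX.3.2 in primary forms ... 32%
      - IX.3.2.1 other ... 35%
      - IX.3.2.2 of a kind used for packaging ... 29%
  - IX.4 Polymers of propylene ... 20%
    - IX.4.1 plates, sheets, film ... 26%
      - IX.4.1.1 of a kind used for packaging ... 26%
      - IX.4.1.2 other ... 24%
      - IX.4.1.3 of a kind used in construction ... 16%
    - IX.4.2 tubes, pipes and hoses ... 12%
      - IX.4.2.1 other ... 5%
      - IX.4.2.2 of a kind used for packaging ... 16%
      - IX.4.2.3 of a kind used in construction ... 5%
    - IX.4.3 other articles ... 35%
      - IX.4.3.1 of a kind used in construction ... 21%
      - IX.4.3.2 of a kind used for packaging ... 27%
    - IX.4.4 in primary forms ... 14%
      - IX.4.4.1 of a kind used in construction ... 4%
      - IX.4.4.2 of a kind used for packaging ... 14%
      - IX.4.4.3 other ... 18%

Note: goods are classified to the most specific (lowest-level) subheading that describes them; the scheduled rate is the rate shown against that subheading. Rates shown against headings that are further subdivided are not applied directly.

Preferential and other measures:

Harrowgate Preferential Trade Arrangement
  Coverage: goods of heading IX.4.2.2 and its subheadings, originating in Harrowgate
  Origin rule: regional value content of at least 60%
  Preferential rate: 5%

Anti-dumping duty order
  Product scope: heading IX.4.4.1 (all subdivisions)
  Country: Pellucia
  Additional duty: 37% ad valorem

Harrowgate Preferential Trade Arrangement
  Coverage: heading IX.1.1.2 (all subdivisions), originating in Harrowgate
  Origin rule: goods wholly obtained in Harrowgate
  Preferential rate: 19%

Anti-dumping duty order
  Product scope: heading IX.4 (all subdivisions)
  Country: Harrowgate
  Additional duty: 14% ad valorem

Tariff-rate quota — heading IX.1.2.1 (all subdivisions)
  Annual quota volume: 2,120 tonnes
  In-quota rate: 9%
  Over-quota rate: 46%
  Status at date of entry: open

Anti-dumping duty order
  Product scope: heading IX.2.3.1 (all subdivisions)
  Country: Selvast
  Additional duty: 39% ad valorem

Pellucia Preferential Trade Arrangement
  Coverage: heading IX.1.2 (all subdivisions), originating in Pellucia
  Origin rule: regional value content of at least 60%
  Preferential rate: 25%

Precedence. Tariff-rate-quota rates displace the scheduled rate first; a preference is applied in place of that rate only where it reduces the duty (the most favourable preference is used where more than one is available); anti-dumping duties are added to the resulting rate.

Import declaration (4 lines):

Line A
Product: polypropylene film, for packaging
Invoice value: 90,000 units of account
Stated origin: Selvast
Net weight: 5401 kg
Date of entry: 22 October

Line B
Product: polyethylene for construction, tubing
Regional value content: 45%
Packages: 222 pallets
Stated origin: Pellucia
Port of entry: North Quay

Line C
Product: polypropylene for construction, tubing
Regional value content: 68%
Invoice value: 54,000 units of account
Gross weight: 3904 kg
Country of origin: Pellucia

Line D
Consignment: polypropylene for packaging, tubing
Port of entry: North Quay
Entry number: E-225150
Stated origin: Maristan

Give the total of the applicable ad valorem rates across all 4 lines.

71%

Line A: polypropylene → IX.4; film → IX.4.1; for packaging → IX.4.1.1. Scheduled 26%. No special measure applies. → 26%.
Line B: polyethylene → IX.1; tubing → IX.1.2; for construction → IX.1.2.2. Scheduled 24%. Pellucia agreement on IX.1.2: RVC < 60%. → 24%.
Line C: polypropylene → IX.4; tubing → IX.4.2; for construction → IX.4.2.3. Scheduled 5%. Pellucia agreement on IX.1.2: IX.4.2.3 not covered. → 5%.
Line D: polypropylene → IX.4; tubing → IX.4.2; for packaging → IX.4.2.2. Scheduled 16%. No special measure applies. → 16%.
Sum: 26% + 24% + 5% + 16% = 71%.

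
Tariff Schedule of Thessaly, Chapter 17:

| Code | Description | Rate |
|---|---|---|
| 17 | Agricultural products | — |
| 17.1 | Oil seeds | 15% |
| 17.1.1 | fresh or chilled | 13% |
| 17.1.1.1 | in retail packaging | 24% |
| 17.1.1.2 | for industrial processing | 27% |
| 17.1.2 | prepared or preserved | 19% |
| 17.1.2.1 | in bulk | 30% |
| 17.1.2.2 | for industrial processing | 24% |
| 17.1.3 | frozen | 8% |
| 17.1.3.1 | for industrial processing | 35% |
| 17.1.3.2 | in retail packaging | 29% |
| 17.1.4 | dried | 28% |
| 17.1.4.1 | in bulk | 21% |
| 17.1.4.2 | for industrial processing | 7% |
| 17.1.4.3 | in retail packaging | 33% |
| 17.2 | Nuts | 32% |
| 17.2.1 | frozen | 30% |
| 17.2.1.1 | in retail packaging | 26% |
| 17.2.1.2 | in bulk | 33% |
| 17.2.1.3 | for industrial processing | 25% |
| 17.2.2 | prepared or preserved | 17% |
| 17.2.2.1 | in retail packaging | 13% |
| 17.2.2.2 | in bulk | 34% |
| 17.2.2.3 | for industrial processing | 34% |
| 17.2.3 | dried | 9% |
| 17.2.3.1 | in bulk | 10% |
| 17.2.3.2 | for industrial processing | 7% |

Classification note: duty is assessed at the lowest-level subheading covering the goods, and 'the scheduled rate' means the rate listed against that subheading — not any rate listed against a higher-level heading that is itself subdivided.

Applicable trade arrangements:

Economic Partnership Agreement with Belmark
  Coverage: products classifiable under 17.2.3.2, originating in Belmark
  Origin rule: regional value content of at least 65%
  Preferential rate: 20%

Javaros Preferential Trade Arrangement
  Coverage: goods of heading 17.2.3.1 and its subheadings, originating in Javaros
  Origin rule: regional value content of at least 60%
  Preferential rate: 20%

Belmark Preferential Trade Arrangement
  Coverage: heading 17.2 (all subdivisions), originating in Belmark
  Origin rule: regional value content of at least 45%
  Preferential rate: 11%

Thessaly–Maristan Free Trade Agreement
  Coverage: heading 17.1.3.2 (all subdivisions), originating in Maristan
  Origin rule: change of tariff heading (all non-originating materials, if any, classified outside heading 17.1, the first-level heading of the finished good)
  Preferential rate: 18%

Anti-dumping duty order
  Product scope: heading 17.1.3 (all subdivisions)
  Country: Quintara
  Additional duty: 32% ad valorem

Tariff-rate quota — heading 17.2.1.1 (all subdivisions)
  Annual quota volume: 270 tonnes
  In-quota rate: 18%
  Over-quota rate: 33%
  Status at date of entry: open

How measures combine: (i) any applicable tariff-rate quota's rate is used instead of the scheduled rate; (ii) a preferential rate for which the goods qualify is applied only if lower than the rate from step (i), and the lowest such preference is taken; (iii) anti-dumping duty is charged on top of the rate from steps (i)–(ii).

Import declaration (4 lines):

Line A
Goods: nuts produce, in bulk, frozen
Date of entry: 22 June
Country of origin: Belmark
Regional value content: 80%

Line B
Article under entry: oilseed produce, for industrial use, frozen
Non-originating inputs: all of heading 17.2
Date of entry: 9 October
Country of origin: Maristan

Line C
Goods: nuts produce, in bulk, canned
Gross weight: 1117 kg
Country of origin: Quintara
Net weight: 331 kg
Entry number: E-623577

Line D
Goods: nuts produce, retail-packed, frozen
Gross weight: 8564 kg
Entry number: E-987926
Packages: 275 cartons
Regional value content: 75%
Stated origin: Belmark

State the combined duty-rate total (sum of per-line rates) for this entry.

91%

Line A: nuts → 17.2; frozen → 17.2.1; in bulk → 17.2.1.2. Scheduled 33%. Belmark agreement on 17.2.3.2: 17.2.1.2 not covered; Belmark agreement on 17.2: RVC ≥ 45% → 11% available; preferential 11%. → 11%.
Line B: oilseed → 17.1; frozen → 17.1.3; for industrial use → 17.1.3.1. Scheduled 35%. Maristan agreement on 17.1.3.2: 17.1.3.1 not covered. → 35%.
Line C: nuts → 17.2; canned → 17.2.2; in bulk → 17.2.2.2. Scheduled 34%. No special measure applies. → 34%.
Line D: nuts → 17.2; frozen → 17.2.1; retail-packed → 17.2.1.1. Scheduled 26%. quota on 17.2.1.1 open → in-quota 18%; Belmark agreement on 17.2.3.2: 17.2.1.1 not covered; Belmark agreement on 17.2: RVC ≥ 45% → 11% available; preferential 11%. → 11%.
Sum: 11% + 35% + 34% + 11% = 91%.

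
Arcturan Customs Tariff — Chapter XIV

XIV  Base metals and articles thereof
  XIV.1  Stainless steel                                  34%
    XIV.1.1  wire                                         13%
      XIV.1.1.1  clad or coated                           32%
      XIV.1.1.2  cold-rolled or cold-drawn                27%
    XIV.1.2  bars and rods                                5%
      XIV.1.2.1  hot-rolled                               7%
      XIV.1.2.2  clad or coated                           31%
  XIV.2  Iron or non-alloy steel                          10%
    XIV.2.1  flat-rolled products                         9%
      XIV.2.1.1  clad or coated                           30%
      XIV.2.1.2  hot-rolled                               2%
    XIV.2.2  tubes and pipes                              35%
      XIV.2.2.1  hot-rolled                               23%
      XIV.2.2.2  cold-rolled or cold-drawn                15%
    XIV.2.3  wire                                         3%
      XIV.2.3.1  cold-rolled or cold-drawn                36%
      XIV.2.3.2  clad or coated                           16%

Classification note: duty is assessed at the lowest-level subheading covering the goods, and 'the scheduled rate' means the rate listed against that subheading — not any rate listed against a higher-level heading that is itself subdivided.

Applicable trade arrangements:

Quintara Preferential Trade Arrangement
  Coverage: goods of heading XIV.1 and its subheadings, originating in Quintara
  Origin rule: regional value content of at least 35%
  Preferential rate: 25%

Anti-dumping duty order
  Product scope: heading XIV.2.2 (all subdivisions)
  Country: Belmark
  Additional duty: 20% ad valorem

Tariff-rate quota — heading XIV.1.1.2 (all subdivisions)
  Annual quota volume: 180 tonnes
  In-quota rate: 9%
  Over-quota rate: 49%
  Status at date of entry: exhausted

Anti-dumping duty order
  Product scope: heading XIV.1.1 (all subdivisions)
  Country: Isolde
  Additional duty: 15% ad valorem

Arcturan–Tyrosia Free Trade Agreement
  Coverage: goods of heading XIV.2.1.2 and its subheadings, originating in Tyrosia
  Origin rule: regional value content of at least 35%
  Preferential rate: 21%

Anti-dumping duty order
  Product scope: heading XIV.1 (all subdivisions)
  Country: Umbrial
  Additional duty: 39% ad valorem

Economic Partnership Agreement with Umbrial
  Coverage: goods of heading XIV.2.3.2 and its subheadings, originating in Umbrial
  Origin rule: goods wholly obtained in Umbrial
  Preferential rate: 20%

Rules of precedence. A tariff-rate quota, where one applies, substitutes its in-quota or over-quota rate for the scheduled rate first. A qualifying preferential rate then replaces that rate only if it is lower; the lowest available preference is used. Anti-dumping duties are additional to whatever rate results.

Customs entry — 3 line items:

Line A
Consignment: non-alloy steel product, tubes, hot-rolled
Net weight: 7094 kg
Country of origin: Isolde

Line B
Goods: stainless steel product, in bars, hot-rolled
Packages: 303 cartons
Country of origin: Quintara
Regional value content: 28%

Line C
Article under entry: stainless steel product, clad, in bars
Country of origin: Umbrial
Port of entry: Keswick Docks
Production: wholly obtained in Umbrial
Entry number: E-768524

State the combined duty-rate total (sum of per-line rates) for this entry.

Line A: non-alloy steel → XIV.2; tubes → XIV.2.2; hot-rolled → XIV.2.2.1. Scheduled 23%. No special measure applies. → 23%.
Line B: stainless steel → XIV.1; in bars → XIV.1.2; hot-rolled → XIV.1.2.1. Scheduled 7%. Quintara agreement on XIV.1: RVC < 35%. → 7%.
Line C: stainless steel → XIV.1; in bars → XIV.1.2; clad → XIV.1.2.2. Scheduled 31%. Umbrial agreement on XIV.2.3.2: XIV.1.2.2 not covered; anti-dumping (Umbrial, XIV.1): +39%; total 31% + 39% = 70%. → 70%.
Sum: 23% + 7% + 70% = 100%.

100%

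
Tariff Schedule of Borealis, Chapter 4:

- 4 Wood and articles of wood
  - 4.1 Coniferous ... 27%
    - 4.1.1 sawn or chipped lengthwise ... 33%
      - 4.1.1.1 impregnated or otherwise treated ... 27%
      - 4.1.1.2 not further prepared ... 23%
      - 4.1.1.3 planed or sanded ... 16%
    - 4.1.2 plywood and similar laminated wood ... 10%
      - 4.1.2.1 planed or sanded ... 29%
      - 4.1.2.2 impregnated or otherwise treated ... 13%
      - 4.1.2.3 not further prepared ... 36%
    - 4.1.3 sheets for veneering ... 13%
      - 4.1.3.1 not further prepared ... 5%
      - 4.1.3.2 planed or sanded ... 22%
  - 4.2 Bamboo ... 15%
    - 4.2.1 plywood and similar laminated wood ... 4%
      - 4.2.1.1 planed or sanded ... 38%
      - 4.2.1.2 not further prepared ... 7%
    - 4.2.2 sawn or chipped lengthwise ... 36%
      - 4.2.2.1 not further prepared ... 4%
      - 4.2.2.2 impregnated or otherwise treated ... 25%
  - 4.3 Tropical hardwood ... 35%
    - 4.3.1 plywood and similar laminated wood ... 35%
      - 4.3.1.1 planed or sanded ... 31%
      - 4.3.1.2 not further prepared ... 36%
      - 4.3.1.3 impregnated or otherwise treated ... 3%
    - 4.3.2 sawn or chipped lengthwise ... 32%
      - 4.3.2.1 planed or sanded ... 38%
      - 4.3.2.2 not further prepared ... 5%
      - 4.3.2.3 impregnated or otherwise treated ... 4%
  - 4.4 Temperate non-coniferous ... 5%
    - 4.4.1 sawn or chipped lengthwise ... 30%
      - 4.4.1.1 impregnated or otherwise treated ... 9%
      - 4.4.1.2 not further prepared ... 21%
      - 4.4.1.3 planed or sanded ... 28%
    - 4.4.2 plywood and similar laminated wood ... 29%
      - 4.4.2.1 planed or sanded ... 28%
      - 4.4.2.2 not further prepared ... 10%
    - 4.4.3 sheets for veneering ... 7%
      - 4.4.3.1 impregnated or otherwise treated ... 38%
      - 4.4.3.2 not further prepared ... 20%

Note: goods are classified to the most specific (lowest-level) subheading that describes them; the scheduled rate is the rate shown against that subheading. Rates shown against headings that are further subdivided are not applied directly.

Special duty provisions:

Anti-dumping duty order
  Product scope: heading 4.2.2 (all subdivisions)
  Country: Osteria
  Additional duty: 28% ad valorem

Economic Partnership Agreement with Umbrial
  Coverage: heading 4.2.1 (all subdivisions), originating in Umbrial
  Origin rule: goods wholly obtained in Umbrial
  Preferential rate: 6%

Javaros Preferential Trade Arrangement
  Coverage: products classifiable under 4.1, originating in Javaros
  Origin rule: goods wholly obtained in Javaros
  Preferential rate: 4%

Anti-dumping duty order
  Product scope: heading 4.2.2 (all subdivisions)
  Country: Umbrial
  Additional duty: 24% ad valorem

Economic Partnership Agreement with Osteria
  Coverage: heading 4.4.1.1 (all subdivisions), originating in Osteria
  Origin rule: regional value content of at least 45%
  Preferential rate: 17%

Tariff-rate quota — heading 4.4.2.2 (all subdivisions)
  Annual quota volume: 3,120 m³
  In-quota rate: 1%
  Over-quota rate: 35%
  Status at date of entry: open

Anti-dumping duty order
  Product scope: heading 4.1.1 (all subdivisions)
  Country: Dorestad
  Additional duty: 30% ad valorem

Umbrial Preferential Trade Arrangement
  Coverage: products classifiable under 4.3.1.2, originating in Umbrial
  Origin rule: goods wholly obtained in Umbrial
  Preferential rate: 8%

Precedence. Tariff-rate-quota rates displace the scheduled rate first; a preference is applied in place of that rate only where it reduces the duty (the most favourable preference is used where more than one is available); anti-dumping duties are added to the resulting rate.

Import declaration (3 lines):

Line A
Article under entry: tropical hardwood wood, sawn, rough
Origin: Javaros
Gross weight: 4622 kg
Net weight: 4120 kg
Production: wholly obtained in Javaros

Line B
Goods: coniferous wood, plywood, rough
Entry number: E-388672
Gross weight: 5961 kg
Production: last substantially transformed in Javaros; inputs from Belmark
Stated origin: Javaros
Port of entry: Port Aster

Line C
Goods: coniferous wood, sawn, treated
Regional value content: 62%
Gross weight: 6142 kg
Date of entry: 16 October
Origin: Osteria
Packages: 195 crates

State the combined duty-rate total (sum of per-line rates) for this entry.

Line A: tropical hardwood → 4.3; sawn → 4.3.2; rough → 4.3.2.2. Scheduled 5%. Javaros agreement on 4.1: 4.3.2.2 not covered. → 5%.
Line B: coniferous → 4.1; plywood → 4.1.2; rough → 4.1.2.3. Scheduled 36%. Javaros agreement on 4.1: not wholly obtained. → 36%.
Line C: coniferous → 4.1; sawn → 4.1.1; treated → 4.1.1.1. Scheduled 27%. Osteria agreement on 4.4.1.1: 4.1.1.1 not covered. → 27%.
Sum: 5% + 36% + 27% = 68%.

68%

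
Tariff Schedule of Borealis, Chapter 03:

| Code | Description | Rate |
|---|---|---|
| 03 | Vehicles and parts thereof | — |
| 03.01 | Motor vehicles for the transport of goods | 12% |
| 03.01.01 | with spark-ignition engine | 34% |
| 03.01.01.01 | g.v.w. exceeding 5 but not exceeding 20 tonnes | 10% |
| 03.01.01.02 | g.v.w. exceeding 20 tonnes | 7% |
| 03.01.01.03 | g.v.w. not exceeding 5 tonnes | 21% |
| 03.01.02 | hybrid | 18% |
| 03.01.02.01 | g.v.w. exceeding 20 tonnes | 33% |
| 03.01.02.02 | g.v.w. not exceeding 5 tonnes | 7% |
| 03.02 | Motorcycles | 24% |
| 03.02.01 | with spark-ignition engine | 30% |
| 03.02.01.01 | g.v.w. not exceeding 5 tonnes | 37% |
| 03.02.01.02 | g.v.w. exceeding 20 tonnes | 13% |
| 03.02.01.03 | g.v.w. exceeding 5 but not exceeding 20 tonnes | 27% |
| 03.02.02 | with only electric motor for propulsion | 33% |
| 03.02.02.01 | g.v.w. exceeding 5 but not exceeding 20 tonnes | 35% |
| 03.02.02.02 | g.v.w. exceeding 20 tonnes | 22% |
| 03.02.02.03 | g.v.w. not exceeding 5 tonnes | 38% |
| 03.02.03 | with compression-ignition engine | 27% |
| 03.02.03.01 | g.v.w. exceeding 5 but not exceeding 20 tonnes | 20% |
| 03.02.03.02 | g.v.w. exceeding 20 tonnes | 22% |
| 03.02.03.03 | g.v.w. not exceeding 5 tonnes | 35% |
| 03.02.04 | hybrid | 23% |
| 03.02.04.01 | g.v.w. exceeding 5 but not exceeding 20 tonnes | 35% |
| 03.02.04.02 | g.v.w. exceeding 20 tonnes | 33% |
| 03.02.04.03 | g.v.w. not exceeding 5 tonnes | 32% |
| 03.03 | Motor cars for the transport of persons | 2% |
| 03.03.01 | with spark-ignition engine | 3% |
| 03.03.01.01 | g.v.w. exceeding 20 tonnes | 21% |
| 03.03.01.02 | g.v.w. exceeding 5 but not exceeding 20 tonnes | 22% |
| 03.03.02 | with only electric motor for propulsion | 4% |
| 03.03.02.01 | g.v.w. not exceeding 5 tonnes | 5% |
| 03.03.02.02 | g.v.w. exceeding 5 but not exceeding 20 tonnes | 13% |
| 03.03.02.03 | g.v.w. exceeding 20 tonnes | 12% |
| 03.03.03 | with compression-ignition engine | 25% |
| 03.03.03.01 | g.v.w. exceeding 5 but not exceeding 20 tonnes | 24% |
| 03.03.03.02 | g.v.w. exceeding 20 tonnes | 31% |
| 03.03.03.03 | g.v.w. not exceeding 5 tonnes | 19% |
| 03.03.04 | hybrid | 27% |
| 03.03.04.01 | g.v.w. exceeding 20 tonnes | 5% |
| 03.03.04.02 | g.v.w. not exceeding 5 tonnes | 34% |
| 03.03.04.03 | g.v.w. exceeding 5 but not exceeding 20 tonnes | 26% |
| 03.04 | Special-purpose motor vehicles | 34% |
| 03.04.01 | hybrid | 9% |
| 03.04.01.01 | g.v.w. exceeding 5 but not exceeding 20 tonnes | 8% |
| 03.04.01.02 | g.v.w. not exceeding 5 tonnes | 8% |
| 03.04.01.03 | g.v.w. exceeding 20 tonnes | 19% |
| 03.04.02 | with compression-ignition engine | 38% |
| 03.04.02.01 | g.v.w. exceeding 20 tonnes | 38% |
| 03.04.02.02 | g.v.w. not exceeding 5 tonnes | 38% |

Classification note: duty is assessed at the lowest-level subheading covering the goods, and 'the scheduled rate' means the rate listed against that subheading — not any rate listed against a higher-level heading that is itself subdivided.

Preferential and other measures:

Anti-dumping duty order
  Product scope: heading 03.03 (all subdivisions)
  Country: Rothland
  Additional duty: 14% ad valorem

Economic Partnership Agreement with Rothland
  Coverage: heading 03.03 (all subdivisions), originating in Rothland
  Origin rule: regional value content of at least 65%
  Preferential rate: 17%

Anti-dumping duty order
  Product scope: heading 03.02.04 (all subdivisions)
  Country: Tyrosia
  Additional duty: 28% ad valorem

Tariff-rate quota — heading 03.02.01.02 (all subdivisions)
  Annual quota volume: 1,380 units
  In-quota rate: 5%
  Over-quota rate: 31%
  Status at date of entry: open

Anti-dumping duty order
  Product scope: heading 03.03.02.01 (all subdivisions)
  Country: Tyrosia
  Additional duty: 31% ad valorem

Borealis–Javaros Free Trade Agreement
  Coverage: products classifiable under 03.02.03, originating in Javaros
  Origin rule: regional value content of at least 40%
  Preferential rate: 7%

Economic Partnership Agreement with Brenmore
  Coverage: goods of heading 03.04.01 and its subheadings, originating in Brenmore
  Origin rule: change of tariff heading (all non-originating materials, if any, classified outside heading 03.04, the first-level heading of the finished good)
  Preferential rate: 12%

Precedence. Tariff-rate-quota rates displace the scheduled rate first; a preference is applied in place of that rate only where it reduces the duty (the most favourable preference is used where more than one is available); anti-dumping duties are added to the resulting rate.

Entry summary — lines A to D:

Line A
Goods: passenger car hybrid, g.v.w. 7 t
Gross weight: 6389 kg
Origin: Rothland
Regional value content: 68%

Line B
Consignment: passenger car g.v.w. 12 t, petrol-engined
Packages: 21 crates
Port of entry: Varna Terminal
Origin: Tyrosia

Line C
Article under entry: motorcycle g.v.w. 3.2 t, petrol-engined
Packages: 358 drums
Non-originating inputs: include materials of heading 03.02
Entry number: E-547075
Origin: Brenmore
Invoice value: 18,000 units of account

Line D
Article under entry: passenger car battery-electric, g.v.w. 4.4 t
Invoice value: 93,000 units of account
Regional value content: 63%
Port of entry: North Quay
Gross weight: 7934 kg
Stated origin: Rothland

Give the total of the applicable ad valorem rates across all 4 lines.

Line A: passenger car → 03.03; hybrid → 03.03.04; g.v.w. 7 t → 03.03.04.03. Scheduled 26%. Rothland agreement on 03.03: RVC ≥ 65% → 17% available; preferential 17%; anti-dumping (Rothland, 03.03): +14%; total 17% + 14% = 31%. → 31%.
Line B: passenger car → 03.03; petrol-engined → 03.03.01; g.v.w. 12 t → 03.03.01.02. Scheduled 22%. No special measure applies. → 22%.
Line C: motorcycle → 03.02; petrol-engined → 03.02.01; g.v.w. 3.2 t → 03.02.01.01. Scheduled 37%. Brenmore agreement on 03.04.01: 03.02.01.01 not covered. → 37%.
Line D: passenger car → 03.03; battery-electric → 03.03.02; g.v.w. 4.4 t → 03.03.02.01. Scheduled 5%. Rothland agreement on 03.03: RVC < 65%; anti-dumping (Rothland, 03.03): +14%; total 5% + 14% = 19%. → 19%.
Sum: 31% + 22% + 37% + 19% = 109%.

109%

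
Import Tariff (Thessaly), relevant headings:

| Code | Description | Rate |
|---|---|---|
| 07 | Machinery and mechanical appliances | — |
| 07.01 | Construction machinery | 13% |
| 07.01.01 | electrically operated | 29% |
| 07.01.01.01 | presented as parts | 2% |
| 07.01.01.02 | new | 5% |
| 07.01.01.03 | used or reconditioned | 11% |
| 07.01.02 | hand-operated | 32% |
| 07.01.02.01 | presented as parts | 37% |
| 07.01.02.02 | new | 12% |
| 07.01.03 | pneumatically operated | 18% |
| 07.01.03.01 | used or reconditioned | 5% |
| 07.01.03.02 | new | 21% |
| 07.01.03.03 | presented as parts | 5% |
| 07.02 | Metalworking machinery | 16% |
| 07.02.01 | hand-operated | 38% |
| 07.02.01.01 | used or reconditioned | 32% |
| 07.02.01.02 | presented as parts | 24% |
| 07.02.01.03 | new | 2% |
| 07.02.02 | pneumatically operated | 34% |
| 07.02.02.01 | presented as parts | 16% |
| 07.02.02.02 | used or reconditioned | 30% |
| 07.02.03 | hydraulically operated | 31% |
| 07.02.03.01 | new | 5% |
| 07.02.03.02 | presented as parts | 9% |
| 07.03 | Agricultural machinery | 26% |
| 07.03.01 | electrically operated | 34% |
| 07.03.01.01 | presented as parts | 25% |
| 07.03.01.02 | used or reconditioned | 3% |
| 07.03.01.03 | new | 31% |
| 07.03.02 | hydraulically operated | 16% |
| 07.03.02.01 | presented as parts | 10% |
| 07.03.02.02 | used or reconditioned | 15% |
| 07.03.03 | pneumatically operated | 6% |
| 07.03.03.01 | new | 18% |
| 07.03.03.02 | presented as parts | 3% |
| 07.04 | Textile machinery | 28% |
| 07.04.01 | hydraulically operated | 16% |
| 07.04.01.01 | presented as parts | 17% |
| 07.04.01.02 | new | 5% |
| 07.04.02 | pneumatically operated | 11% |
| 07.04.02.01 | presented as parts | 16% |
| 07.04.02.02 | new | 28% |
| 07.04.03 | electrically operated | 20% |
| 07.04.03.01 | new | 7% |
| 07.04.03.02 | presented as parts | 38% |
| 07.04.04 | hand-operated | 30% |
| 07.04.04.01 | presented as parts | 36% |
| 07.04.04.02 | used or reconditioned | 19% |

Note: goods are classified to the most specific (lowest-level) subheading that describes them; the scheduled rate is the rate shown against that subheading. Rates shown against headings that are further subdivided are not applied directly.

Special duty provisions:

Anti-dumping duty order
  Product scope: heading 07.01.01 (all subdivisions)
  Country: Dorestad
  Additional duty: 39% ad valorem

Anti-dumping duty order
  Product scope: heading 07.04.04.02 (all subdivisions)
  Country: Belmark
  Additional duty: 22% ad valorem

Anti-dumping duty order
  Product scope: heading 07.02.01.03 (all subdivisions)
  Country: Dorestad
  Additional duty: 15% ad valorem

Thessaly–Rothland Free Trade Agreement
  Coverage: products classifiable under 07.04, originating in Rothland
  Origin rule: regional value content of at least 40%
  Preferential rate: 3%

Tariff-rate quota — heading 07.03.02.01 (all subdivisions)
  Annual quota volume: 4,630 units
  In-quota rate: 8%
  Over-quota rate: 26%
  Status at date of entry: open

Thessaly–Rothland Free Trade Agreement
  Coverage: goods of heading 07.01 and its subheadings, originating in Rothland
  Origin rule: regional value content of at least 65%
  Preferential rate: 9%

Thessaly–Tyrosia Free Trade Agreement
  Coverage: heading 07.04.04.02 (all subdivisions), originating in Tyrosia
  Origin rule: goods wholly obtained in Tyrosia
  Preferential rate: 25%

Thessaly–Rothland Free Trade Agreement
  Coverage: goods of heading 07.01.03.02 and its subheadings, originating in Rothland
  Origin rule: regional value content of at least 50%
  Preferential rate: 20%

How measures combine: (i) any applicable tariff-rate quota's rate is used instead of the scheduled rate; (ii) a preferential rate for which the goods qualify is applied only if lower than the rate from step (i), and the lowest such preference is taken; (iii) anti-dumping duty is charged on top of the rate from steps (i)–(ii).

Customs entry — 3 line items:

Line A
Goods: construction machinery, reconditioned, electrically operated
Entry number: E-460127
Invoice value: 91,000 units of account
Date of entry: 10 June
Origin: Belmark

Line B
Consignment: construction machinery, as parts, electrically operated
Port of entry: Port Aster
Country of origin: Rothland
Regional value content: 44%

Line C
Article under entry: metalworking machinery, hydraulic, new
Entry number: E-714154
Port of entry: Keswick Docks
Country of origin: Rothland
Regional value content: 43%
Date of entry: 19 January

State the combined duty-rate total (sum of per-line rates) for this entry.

18%

Line A: construction → 07.01; electrically operated → 07.01.01; reconditioned → 07.01.01.03. Scheduled 11%. No special measure applies. → 11%.
Line B: construction → 07.01; electrically operated → 07.01.01; as parts → 07.01.01.01. Scheduled 2%. Rothland agreement on 07.04: 07.01.01.01 not covered; Rothland agreement on 07.01: RVC < 65%; Rothland agreement on 07.01.03.02: 07.01.01.01 not covered. → 2%.
Line C: metalworking → 07.02; hydraulic → 07.02.03; new → 07.02.03.01. Scheduled 5%. Rothland agreement on 07.04: 07.02.03.01 not covered; Rothland agreement on 07.01: 07.02.03.01 not covered; Rothland agreement on 07.01.03.02: 07.02.03.01 not covered. → 5%.
Sum: 11% + 2% + 5% = 18%.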